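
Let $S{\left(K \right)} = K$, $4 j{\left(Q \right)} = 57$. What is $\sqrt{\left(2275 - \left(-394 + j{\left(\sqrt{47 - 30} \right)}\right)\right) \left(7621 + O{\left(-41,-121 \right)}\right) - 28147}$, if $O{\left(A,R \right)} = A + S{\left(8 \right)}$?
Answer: $8 \sqrt{314314} \approx 4485.1$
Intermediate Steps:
$j{\left(Q \right)} = \frac{57}{4}$ ($j{\left(Q \right)} = \frac{1}{4} \cdot 57 = \frac{57}{4}$)
$O{\left(A,R \right)} = 8 + A$ ($O{\left(A,R \right)} = A + 8 = 8 + A$)
$\sqrt{\left(2275 - \left(-394 + j{\left(\sqrt{47 - 30} \right)}\right)\right) \left(7621 + O{\left(-41,-121 \right)}\right) - 28147} = \sqrt{\left(2275 + \left(394 - \frac{57}{4}\right)\right) \left(7621 + \left(8 - 41\right)\right) - 28147} = \sqrt{\left(2275 + \left(394 - \frac{57}{4}\right)\right) \left(7621 - 33\right) - 28147} = \sqrt{\left(2275 + \frac{1519}{4}\right) 7588 - 28147} = \sqrt{\frac{10619}{4} \cdot 7588 - 28147} = \sqrt{20144243 - 28147} = \sqrt{20116096} = 8 \sqrt{314314}$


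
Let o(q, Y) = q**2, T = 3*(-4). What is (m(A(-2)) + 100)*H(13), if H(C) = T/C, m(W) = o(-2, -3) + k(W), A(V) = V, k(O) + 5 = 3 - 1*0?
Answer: -1224/13 ≈ -94.154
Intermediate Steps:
k(O) = -2 (k(O) = -5 + (3 - 1*0) = -5 + (3 + 0) = -5 + 3 = -2)
T = -12
m(W) = 2 (m(W) = (-2)**2 - 2 = 4 - 2 = 2)
H(C) = -12/C
(m(A(-2)) + 100)*H(13) = (2 + 100)*(-12/13) = 102*(-12*1/13) = 102*(-12/13) = -1224/13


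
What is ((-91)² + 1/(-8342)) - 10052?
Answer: -14773683/8342 ≈ -1771.0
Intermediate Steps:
((-91)² + 1/(-8342)) - 10052 = (8281 - 1/8342) - 10052 = 69080101/8342 - 10052 = -14773683/8342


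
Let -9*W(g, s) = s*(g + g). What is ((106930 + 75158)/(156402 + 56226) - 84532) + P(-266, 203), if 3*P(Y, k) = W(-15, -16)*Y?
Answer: -12726145366/159471 ≈ -79802.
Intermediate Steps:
W(g, s) = -2*g*s/9 (W(g, s) = -s*(g + g)/9 = -s*2*g/9 = -2*g*s/9)
P(Y, k) = -160*Y/9 (P(Y, k) = ((-2/9*(-15)*(-16))*Y)/3 = (-160*Y/3)/3 = -160*Y/9)
((106930 + 75158)/(156402 + 56226) - 84532) + P(-266, 203) = ((106930 + 75158)/(156402 + 56226) - 84532) - 160/9*(-266) = (182088/212628 - 84532) + 42560/9 = (182088*(1/212628) - 84532) + 42560/9 = (15174/17719 - 84532) + 42560/9 = -1497807334/17719 + 42560/9 = -12726145366/159471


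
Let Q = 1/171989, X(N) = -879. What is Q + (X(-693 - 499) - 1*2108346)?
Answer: -362763498524/171989 ≈ -2.1092e+6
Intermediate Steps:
Q = 1/171989 ≈ 5.8143e-6
Q + (X(-693 - 499) - 1*2108346) = 1/171989 + (-879 - 1*2108346) = 1/171989 + (-879 - 2108346) = 1/171989 - 2109225 = -362763498524/171989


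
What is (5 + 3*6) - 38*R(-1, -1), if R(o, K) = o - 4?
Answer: 213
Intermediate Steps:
R(o, K) = -4 + o
(5 + 3*6) - 38*R(-1, -1) = (5 + 3*6) - 38*(-4 - 1) = (5 + 18) - 38*(-5) = 23 + 190 = 213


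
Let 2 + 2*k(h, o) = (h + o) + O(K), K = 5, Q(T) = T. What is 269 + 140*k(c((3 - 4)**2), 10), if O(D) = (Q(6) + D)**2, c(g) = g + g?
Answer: 9439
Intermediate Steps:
c(g) = 2*g
O(D) = (6 + D)**2
k(h, o) = 119/2 + h/2 + o/2 (k(h, o) = -1 + ((h + o) + (6 + 5)**2)/2 = -1 + ((h + o) + 11**2)/2 = -1 + ((h + o) + 121)/2 = -1 + (121 + h + o)/2 = -1 + (121/2 + h/2 + o/2) = 119/2 + h/2 + o/2)
269 + 140*k(c((3 - 4)**2), 10) = 269 + 140*(119/2 + (2*(3 - 4)**2)/2 + (1/2)*10) = 269 + 140*(119/2 + (2*(-1)**2)/2 + 5) = 269 + 140*(119/2 + (2*1)/2 + 5) = 269 + 140*(119/2 + (1/2)*2 + 5) = 269 + 140*(119/2 + 1 + 5) = 269 + 140*(131/2) = 269 + 9170 = 9439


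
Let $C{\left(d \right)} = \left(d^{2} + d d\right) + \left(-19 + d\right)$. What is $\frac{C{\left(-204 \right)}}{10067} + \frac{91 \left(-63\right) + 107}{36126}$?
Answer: $\frac{1471073096}{181840221} \approx 8.0899$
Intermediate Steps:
$C{\left(d \right)} = -19 + d + 2 d^{2}$ ($C{\left(d \right)} = \left(d^{2} + d^{2}\right) + \left(-19 + d\right) = 2 d^{2} + \left(-19 + d\right) = -19 + d + 2 d^{2}$)
$\frac{C{\left(-204 \right)}}{10067} + \frac{91 \left(-63\right) + 107}{36126} = \frac{-19 - 204 + 2 \left(-204\right)^{2}}{10067} + \frac{91 \left(-63\right) + 107}{36126} = \left(-19 - 204 + 2 \cdot 41616\right) \frac{1}{10067} + \left(-5733 + 107\right) \frac{1}{36126} = \left(-19 - 204 + 83232\right) \frac{1}{10067} - \frac{2813}{18063} = 83009 \cdot \frac{1}{10067} - \frac{2813}{18063} = \frac{83009}{10067} - \frac{2813}{18063} = \frac{1471073096}{181840221}$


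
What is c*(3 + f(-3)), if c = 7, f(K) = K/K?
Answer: 28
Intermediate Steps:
f(K) = 1
c*(3 + f(-3)) = 7*(3 + 1) = 7*4 = 28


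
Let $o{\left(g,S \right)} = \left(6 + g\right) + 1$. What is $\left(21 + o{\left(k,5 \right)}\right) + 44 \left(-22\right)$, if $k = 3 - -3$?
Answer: $-934$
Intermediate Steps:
$k = 6$ ($k = 3 + 3 = 6$)
$o{\left(g,S \right)} = 7 + g$
$\left(21 + o{\left(k,5 \right)}\right) + 44 \left(-22\right) = \left(21 + \left(7 + 6\right)\right) + 44 \left(-22\right) = \left(21 + 13\right) - 968 = 34 - 968 = -934$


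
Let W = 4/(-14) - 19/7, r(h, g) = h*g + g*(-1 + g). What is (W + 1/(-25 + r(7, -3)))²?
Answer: 10609/1156 ≈ 9.1773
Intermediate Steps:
r(h, g) = g*h + g*(-1 + g)
W = -3 (W = 4*(-1/14) - 19*⅐ = -2/7 - 19/7 = -3)
(W + 1/(-25 + r(7, -3)))² = (-3 + 1/(-25 - 3*(-1 - 3 + 7)))² = (-3 + 1/(-25 - 3*3))² = (-3 + 1/(-25 - 9))² = (-3 + 1/(-34))² = (-3 - 1/34)² = (-103/34)² = 10609/1156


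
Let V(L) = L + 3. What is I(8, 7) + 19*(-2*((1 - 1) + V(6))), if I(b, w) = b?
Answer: -334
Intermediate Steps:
V(L) = 3 + L
I(8, 7) + 19*(-2*((1 - 1) + V(6))) = 8 + 19*(-2*((1 - 1) + (3 + 6))) = 8 + 19*(-2*(0 + 9)) = 8 + 19*(-2*9) = 8 + 19*(-18) = 8 - 342 = -334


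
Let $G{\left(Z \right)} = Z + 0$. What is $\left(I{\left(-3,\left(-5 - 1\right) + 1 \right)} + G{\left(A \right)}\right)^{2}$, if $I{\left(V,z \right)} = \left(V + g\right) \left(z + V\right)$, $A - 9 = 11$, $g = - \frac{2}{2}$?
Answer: $2704$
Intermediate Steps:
$g = -1$ ($g = \left(-2\right) \frac{1}{2} = -1$)
$A = 20$ ($A = 9 + 11 = 20$)
$G{\left(Z \right)} = Z$
$I{\left(V,z \right)} = \left(-1 + V\right) \left(V + z\right)$ ($I{\left(V,z \right)} = \left(V - 1\right) \left(z + V\right) = \left(-1 + V\right) \left(V + z\right)$)
$\left(I{\left(-3,\left(-5 - 1\right) + 1 \right)} + G{\left(A \right)}\right)^{2} = \left(\left(\left(-3\right)^{2} - -3 - \left(\left(-5 - 1\right) + 1\right) - 3 \left(\left(-5 - 1\right) + 1\right)\right) + 20\right)^{2} = \left(\left(9 + 3 - \left(-6 + 1\right) - 3 \left(-6 + 1\right)\right) + 20\right)^{2} = \left(\left(9 + 3 - -5 - -15\right) + 20\right)^{2} = \left(\left(9 + 3 + 5 + 15\right) + 20\right)^{2} = \left(32 + 20\right)^{2} = 52^{2} = 2704$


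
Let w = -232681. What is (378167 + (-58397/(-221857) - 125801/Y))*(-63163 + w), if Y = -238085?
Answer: -5909523633113731038548/52820823845 ≈ -1.1188e+11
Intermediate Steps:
(378167 + (-58397/(-221857) - 125801/Y))*(-63163 + w) = (378167 + (-58397/(-221857) - 125801/(-238085)))*(-63163 - 232681) = (378167 + (-58397*(-1/221857) - 125801*(-1/238085)))*(-295844) = (378167 + (58397/221857 + 125801/238085))*(-295844) = (378167 + 41813282202/52820823845)*(-295844) = (19975134304274317/52820823845)*(-295844) = -5909523633113731038548/52820823845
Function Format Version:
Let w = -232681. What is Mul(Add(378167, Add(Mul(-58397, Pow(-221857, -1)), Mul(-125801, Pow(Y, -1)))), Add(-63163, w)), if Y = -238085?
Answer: Rational(-5909523633113731038548, 52820823845) ≈ -1.1188e+11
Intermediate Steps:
Mul(Add(378167, Add(Mul(-58397, Pow(-221857, -1)), Mul(-125801, Pow(Y, -1)))), Add(-63163, w)) = Mul(Add(378167, Add(Mul(-58397, Pow(-221857, -1)), Mul(-125801, Pow(-238085, -1)))), Add(-63163, -232681)) = Mul(Add(378167, Add(Mul(-58397, Rational(-1, 221857)), Mul(-125801, Rational(-1, 238085)))), -295844) = Mul(Add(378167, Add(Rational(58397, 221857), Rational(125801, 238085))), -295844) = Mul(Add(378167, Rational(41813282202, 52820823845)), -295844) = Mul(Rational(19975134304274317, 52820823845), -295844) = Rational(-5909523633113731038548, 52820823845)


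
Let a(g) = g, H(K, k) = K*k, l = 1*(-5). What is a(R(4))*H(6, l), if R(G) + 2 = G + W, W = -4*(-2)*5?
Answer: -1260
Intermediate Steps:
l = -5
W = 40 (W = 8*5 = 40)
R(G) = 38 + G (R(G) = -2 + (G + 40) = -2 + (40 + G) = 38 + G)
a(R(4))*H(6, l) = (38 + 4)*(6*(-5)) = 42*(-30) = -1260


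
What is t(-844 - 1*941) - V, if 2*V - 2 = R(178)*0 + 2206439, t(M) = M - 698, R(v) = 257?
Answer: -2211407/2 ≈ -1.1057e+6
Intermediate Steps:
t(M) = -698 + M
V = 2206441/2 (V = 1 + (257*0 + 2206439)/2 = 1 + (0 + 2206439)/2 = 1 + (½)*2206439 = 1 + 2206439/2 = 2206441/2 ≈ 1.1032e+6)
t(-844 - 1*941) - V = (-698 + (-844 - 1*941)) - 1*2206441/2 = (-698 + (-844 - 941)) - 2206441/2 = (-698 - 1785) - 2206441/2 = -2483 - 2206441/2 = -2211407/2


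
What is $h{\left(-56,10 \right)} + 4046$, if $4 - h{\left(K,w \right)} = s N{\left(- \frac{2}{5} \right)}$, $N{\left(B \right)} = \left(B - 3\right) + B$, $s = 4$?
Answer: $\frac{20326}{5} \approx 4065.2$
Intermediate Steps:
$N{\left(B \right)} = -3 + 2 B$ ($N{\left(B \right)} = \left(-3 + B\right) + B = -3 + 2 B$)
$h{\left(K,w \right)} = \frac{96}{5}$ ($h{\left(K,w \right)} = 4 - 4 \left(-3 + 2 \left(- \frac{2}{5}\right)\right) = 4 - 4 \left(-3 - \frac{4}{5}\right) = 4 - 4 \left(- \frac{19}{5}\right) = 4 - - \frac{76}{5} = 4 + \frac{76}{5} = \frac{96}{5}$)
$h{\left(-56,10 \right)} + 4046 = \frac{96}{5} + 4046 = \frac{20326}{5}$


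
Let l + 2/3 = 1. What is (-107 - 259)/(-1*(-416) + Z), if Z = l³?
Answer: -9882/11233 ≈ -0.87973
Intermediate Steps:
l = ⅓ (l = -⅔ + 1 = ⅓ ≈ 0.33333)
Z = 1/27 (Z = (⅓)³ = 1/27 ≈ 0.037037)
(-107 - 259)/(-1*(-416) + Z) = (-107 - 259)/(-1*(-416) + 1/27) = -366/(416 + 1/27) = -366/11233/27 = -366*27/11233 = -9882/11233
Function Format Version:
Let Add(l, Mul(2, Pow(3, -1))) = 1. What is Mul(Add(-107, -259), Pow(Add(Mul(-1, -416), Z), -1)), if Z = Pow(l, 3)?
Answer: Rational(-9882, 11233) ≈ -0.87973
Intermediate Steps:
l = Rational(1, 3) (l = Add(Rational(-2, 3), 1) = Rational(1, 3) ≈ 0.33333)
Z = Rational(1, 27) (Z = Pow(Rational(1, 3), 3) = Rational(1, 27) ≈ 0.037037)
Mul(Add(-107, -259), Pow(Add(Mul(-1, -416), Z), -1)) = Mul(Add(-107, -259), Pow(Add(Mul(-1, -416), Rational(1, 27)), -1)) = Mul(-366, Pow(Add(416, Rational(1, 27)), -1)) = Mul(-366, Pow(Rational(11233, 27), -1)) = Mul(-366, Rational(27, 11233)) = Rational(-9882, 11233)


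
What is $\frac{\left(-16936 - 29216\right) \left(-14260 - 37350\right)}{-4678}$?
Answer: $- \frac{1190952360}{2339} \approx -5.0917 \cdot 10^{5}$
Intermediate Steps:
$\frac{\left(-16936 - 29216\right) \left(-14260 - 37350\right)}{-4678} = \left(-46152\right) \left(-51610\right) \left(- \frac{1}{4678}\right) = 2381904720 \left(- \frac{1}{4678}\right) = - \frac{1190952360}{2339}$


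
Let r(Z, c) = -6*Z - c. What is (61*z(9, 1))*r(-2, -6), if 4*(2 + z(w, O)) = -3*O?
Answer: -6039/2 ≈ -3019.5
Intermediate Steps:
z(w, O) = -2 - 3*O/4 (z(w, O) = -2 + (-3*O)/4 = -2 - 3*O/4)
r(Z, c) = -c - 6*Z
(61*z(9, 1))*r(-2, -6) = (61*(-2 - 3/4*1))*(-1*(-6) - 6*(-2)) = (61*(-2 - 3/4))*(6 + 12) = (61*(-11/4))*18 = -671/4*18 = -6039/2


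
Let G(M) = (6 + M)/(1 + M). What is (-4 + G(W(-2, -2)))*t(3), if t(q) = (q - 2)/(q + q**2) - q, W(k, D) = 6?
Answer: 20/3 ≈ 6.6667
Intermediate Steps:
G(M) = (6 + M)/(1 + M)
t(q) = -q + (-2 + q)/(q + q**2) (t(q) = (-2 + q)/(q + q**2) - q = -q + (-2 + q)/(q + q**2))
(-4 + G(W(-2, -2)))*t(3) = (-4 + (6 + 6)/(1 + 6))*((-2 + 3 - 1*3**2 - 1*3**3)/(3*(1 + 3))) = (-4 + 12/7)*((1/3)*(-2 + 3 - 1*9 - 1*27)/4) = (-4 + (1/7)*12)*((1/3)*(1/4)*(-2 + 3 - 9 - 27)) = (-4 + 12/7)*((1/3)*(1/4)*(-35)) = -16/7*(-35/12) = 20/3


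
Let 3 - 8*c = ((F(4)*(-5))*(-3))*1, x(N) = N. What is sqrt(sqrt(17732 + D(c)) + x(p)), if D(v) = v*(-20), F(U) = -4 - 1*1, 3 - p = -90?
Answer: sqrt(93 + sqrt(17537)) ≈ 15.014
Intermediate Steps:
p = 93 (p = 3 - 1*(-90) = 3 + 90 = 93)
F(U) = -5 (F(U) = -4 - 1 = -5)
c = 39/4 (c = 3/8 - -5*(-5)*(-3)/8 = 3/8 - 25*(-3)/8 = 3/8 - (-75)/8 = 3/8 - 1/8*(-75) = 3/8 + 75/8 = 39/4 ≈ 9.7500)
D(v) = -20*v
sqrt(sqrt(17732 + D(c)) + x(p)) = sqrt(sqrt(17732 - 20*39/4) + 93) = sqrt(sqrt(17732 - 195) + 93) = sqrt(sqrt(17537) + 93) = sqrt(93 + sqrt(17537))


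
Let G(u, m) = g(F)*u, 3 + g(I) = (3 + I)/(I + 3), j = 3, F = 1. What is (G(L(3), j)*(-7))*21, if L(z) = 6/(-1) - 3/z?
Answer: -2058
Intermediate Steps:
L(z) = -6 - 3/z (L(z) = 6*(-1) - 3/z = -6 - 3/z)
g(I) = -2 (g(I) = -3 + (3 + I)/(I + 3) = -3 + (3 + I)/(3 + I) = -3 + 1 = -2)
G(u, m) = -2*u
(G(L(3), j)*(-7))*21 = (-2*(-6 - 3/3)*(-7))*21 = (-2*(-6 - 3*⅓)*(-7))*21 = (-2*(-6 - 1)*(-7))*21 = (-2*(-7)*(-7))*21 = (14*(-7))*21 = -98*21 = -2058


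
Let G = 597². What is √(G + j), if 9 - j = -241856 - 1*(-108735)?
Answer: √489539 ≈ 699.67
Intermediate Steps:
G = 356409
j = 133130 (j = 9 - (-241856 - 1*(-108735)) = 9 - (-241856 + 108735) = 9 - 1*(-133121) = 9 + 133121 = 133130)
√(G + j) = √(356409 + 133130) = √489539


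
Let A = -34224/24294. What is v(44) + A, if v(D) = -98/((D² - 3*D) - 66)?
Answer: -5155177/3518581 ≈ -1.4651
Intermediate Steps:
A = -5704/4049 (A = -34224*1/24294 = -5704/4049 ≈ -1.4087)
v(D) = -98/(-66 + D² - 3*D)
v(44) + A = 98/(66 - 1*44² + 3*44) - 5704/4049 = 98/(66 - 1*1936 + 132) - 5704/4049 = 98/(66 - 1936 + 132) - 5704/4049 = 98/(-1738) - 5704/4049 = 98*(-1/1738) - 5704/4049 = -49/869 - 5704/4049 = -5155177/3518581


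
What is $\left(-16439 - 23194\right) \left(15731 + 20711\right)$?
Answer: $-1444305786$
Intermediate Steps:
$\left(-16439 - 23194\right) \left(15731 + 20711\right) = \left(-16439 + \left(-23558 + 364\right)\right) 36442 = \left(-16439 - 23194\right) 36442 = \left(-39633\right) 36442 = -1444305786$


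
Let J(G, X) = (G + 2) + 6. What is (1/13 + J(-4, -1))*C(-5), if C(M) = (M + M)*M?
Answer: 2650/13 ≈ 203.85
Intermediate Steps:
C(M) = 2*M**2 (C(M) = (2*M)*M = 2*M**2)
J(G, X) = 8 + G (J(G, X) = (2 + G) + 6 = 8 + G)
(1/13 + J(-4, -1))*C(-5) = (1/13 + (8 - 4))*(2*(-5)**2) = (1/13 + 4)*(2*25) = (53/13)*50 = 2650/13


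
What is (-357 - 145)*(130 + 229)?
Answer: -180218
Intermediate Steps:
(-357 - 145)*(130 + 229) = -502*359 = -180218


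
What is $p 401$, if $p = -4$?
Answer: $-1604$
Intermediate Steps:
$p 401 = \left(-4\right) 401 = -1604$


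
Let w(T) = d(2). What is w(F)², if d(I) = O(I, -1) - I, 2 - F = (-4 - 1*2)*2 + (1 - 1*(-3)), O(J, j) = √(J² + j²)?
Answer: (2 - √5)² ≈ 0.055728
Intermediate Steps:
F = 10 (F = 2 - ((-4 - 1*2)*2 + (1 - 1*(-3))) = 2 - ((-4 - 2)*2 + (1 + 3)) = 2 - (-6*2 + 4) = 2 - (-12 + 4) = 2 - 1*(-8) = 2 + 8 = 10)
d(I) = √(1 + I²) - I (d(I) = √(I² + (-1)²) - I = √(I² + 1) - I = √(1 + I²) - I)
w(T) = -2 + √5 (w(T) = √(1 + 2²) - 1*2 = √(1 + 4) - 2 = √5 - 2 = -2 + √5)
w(F)² = (-2 + √5)²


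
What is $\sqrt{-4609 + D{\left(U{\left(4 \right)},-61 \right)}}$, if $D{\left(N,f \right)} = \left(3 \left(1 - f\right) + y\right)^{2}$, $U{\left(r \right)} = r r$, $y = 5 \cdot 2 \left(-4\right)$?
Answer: $\sqrt{16707} \approx 129.26$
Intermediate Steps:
$y = -40$ ($y = 10 \left(-4\right) = -40$)
$U{\left(r \right)} = r^{2}$
$D{\left(N,f \right)} = \left(-37 - 3 f\right)^{2}$ ($D{\left(N,f \right)} = \left(3 \left(1 - f\right) - 40\right)^{2} = \left(\left(3 - 3 f\right) - 40\right)^{2} = \left(-37 - 3 f\right)^{2}$)
$\sqrt{-4609 + D{\left(U{\left(4 \right)},-61 \right)}} = \sqrt{-4609 + \left(37 + 3 \left(-61\right)\right)^{2}} = \sqrt{-4609 + \left(37 - 183\right)^{2}} = \sqrt{-4609 + \left(-146\right)^{2}} = \sqrt{-4609 + 21316} = \sqrt{16707}$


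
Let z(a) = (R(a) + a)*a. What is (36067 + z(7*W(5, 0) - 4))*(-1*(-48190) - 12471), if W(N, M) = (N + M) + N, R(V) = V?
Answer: 1599461101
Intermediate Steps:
W(N, M) = M + 2*N (W(N, M) = (M + N) + N = M + 2*N)
z(a) = 2*a² (z(a) = (a + a)*a = (2*a)*a = 2*a²)
(36067 + z(7*W(5, 0) - 4))*(-1*(-48190) - 12471) = (36067 + 2*(7*(0 + 2*5) - 4)²)*(-1*(-48190) - 12471) = (36067 + 2*(7*(0 + 10) - 4)²)*(48190 - 12471) = (36067 + 2*(7*10 - 4)²)*35719 = (36067 + 2*(70 - 4)²)*35719 = (36067 + 2*66²)*35719 = (36067 + 2*4356)*35719 = (36067 + 8712)*35719 = 44779*35719 = 1599461101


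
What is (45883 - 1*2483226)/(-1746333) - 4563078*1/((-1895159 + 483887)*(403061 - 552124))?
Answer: 28485115081001093/20409630315297516 ≈ 1.3957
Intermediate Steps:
(45883 - 1*2483226)/(-1746333) - 4563078*1/((-1895159 + 483887)*(403061 - 552124)) = (45883 - 2483226)*(-1/1746333) - 4563078/((-149063*(-1411272))) = -2437343*(-1/1746333) - 4563078/210368438136 = 2437343/1746333 - 4563078*1/210368438136 = 2437343/1746333 - 760513/35061406356 = 28485115081001093/20409630315297516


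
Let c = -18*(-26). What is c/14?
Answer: 234/7 ≈ 33.429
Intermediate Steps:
c = 468
c/14 = 468/14 = 468*(1/14) = 234/7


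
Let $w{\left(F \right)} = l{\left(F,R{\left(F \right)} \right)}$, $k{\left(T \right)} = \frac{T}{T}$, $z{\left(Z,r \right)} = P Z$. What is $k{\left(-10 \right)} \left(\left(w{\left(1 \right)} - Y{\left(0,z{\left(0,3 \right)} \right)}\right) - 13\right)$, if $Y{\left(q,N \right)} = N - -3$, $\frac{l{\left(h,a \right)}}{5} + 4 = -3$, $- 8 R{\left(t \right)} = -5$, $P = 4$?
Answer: $-51$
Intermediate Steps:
$z{\left(Z,r \right)} = 4 Z$
$R{\left(t \right)} = \frac{5}{8}$ ($R{\left(t \right)} = \left(- \frac{1}{8}\right) \left(-5\right) = \frac{5}{8}$)
$l{\left(h,a \right)} = -35$ ($l{\left(h,a \right)} = -20 + 5 \left(-3\right) = -20 - 15 = -35$)
$k{\left(T \right)} = 1$
$w{\left(F \right)} = -35$
$Y{\left(q,N \right)} = 3 + N$ ($Y{\left(q,N \right)} = N + 3 = 3 + N$)
$k{\left(-10 \right)} \left(\left(w{\left(1 \right)} - Y{\left(0,z{\left(0,3 \right)} \right)}\right) - 13\right) = 1 \left(\left(-35 - \left(3 + 4 \cdot 0\right)\right) - 13\right) = 1 \left(\left(-35 - \left(3 + 0\right)\right) - 13\right) = 1 \left(\left(-35 - 3\right) - 13\right) = 1 \left(-38 - 13\right) = 1 \left(-51\right) = -51$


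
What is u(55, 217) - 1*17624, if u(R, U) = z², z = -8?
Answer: -17560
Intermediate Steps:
u(R, U) = 64 (u(R, U) = (-8)² = 64)
u(55, 217) - 1*17624 = 64 - 1*17624 = 64 - 17624 = -17560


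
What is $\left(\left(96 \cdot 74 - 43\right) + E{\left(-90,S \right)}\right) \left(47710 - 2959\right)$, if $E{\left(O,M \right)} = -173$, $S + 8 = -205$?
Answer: $308244888$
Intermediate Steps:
$S = -213$ ($S = -8 - 205 = -213$)
$\left(\left(96 \cdot 74 - 43\right) + E{\left(-90,S \right)}\right) \left(47710 - 2959\right) = \left(\left(96 \cdot 74 - 43\right) - 173\right) \left(47710 - 2959\right) = \left(\left(7104 - 43\right) - 173\right) 44751 = \left(7061 - 173\right) 44751 = 6888 \cdot 44751 = 308244888$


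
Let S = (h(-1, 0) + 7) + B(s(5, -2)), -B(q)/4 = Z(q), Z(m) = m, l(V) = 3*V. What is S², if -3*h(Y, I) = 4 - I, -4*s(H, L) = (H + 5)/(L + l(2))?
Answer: 2401/36 ≈ 66.694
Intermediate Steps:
s(H, L) = -(5 + H)/(4*(6 + L)) (s(H, L) = -(H + 5)/(4*(L + 3*2)) = -(5 + H)/(4*(L + 6)) = -(5 + H)/(4*(6 + L)))
B(q) = -4*q
h(Y, I) = -4/3 + I/3 (h(Y, I) = -(4 - I)/3 = -4/3 + I/3)
S = 49/6 (S = ((-4/3 + (⅓)*0) + 7) - (-5 - 1*5)/(6 - 2) = ((-4/3 + 0) + 7) - (-5 - 5)/4 = (-4/3 + 7) - (-10)/4 = 17/3 - 4*(-5/8) = 17/3 + 5/2 = 49/6 ≈ 8.1667)
S² = (49/6)² = 2401/36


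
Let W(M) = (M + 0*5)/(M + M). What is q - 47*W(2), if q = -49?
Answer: -145/2 ≈ -72.500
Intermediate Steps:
W(M) = ½ (W(M) = (M + 0)/((2*M)) = M*(1/(2*M)) = ½)
q - 47*W(2) = -49 - 47*½ = -49 - 47/2 = -145/2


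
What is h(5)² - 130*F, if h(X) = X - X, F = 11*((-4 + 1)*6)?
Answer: 25740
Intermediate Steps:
F = -198 (F = 11*(-3*6) = 11*(-18) = -198)
h(X) = 0
h(5)² - 130*F = 0² - 130*(-198) = 0 + 25740 = 25740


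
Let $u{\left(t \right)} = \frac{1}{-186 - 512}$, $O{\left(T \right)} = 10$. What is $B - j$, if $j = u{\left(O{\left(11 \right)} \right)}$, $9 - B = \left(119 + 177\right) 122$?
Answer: $- \frac{25199893}{698} \approx -36103.0$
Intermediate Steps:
$B = -36103$ ($B = 9 - \left(119 + 177\right) 122 = 9 - 296 \cdot 122 = 9 - 36112 = -36103$)
$u{\left(t \right)} = - \frac{1}{698}$ ($u{\left(t \right)} = \frac{1}{-698} = - \frac{1}{698}$)
$j = - \frac{1}{698} \approx -0.0014327$
$B - j = -36103 - - \frac{1}{698} = -36103 + \frac{1}{698} = - \frac{25199893}{698}$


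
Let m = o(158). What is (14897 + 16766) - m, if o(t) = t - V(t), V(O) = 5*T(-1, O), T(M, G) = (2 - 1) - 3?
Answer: 31495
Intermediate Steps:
T(M, G) = -2 (T(M, G) = 1 - 3 = -2)
V(O) = -10 (V(O) = 5*(-2) = -10)
o(t) = 10 + t (o(t) = t - 1*(-10) = t + 10 = 10 + t)
m = 168 (m = 10 + 158 = 168)
(14897 + 16766) - m = (14897 + 16766) - 1*168 = 31663 - 168 = 31495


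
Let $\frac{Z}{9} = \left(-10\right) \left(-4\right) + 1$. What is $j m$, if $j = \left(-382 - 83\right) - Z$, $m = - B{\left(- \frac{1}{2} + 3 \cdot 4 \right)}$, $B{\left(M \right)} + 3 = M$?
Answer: $7089$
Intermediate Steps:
$B{\left(M \right)} = -3 + M$
$Z = 369$ ($Z = 9 \left(\left(-10\right) \left(-4\right) + 1\right) = 9 \left(40 + 1\right) = 9 \cdot 41 = 369$)
$m = - \frac{17}{2}$ ($m = - (-3 + \left(- \frac{1}{2} + 3 \cdot 4\right)) = - (-3 + \left(\left(-1\right) \frac{1}{2} + 12\right)) = - (-3 + \left(- \frac{1}{2} + 12\right)) = - (-3 + \frac{23}{2}) = \left(-1\right) \frac{17}{2} = - \frac{17}{2} \approx -8.5$)
$j = -834$ ($j = \left(-382 - 83\right) - 369 = -465 - 369 = -834$)
$j m = \left(-834\right) \left(- \frac{17}{2}\right) = 7089$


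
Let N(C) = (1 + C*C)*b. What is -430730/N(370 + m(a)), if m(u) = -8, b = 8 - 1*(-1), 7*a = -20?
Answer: -86146/235881 ≈ -0.36521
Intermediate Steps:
a = -20/7 (a = (⅐)*(-20) = -20/7 ≈ -2.8571)
b = 9 (b = 8 + 1 = 9)
N(C) = 9 + 9*C² (N(C) = (1 + C*C)*9 = (1 + C²)*9 = 9 + 9*C²)
-430730/N(370 + m(a)) = -430730/(9 + 9*(370 - 8)²) = -430730/(9 + 9*362²) = -430730/(9 + 9*131044) = -430730/(9 + 1179396) = -430730/1179405 = -430730*1/1179405 = -86146/235881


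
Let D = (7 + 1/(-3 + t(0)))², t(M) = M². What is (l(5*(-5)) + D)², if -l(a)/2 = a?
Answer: 722500/81 ≈ 8919.8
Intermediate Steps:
l(a) = -2*a
D = 400/9 (D = (7 + 1/(-3 + 0²))² = (7 + 1/(-3 + 0))² = (7 + 1/(-3))² = (7 - ⅓)² = (20/3)² = 400/9 ≈ 44.444)
(l(5*(-5)) + D)² = (-10*(-5) + 400/9)² = (-2*(-25) + 400/9)² = (50 + 400/9)² = (850/9)² = 722500/81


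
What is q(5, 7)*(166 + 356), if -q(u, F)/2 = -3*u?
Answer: 15660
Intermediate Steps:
q(u, F) = 6*u (q(u, F) = -(-6)*u = 6*u)
q(5, 7)*(166 + 356) = (6*5)*(166 + 356) = 30*522 = 15660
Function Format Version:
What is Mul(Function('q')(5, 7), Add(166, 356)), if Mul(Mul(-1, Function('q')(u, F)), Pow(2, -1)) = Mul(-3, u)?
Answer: 15660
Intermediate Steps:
Function('q')(u, F) = Mul(6, u) (Function('q')(u, F) = Mul(-2, Mul(-3, u)) = Mul(6, u))
Mul(Function('q')(5, 7), Add(166, 356)) = Mul(Mul(6, 5), Add(166, 356)) = Mul(30, 522) = 15660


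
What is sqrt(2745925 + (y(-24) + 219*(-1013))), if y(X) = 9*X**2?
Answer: sqrt(2529262) ≈ 1590.4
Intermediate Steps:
sqrt(2745925 + (y(-24) + 219*(-1013))) = sqrt(2745925 + (9*(-24)**2 + 219*(-1013))) = sqrt(2745925 + (9*576 - 221847)) = sqrt(2745925 + (5184 - 221847)) = sqrt(2745925 - 216663) = sqrt(2529262)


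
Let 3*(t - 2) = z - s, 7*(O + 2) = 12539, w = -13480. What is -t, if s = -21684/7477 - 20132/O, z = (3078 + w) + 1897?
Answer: 794601182227/280948275 ≈ 2828.3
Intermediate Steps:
O = 12525/7 (O = -2 + (⅐)*12539 = -2 + 12539/7 = 12525/7 ≈ 1789.3)
z = -8505 (z = (3078 - 13480) + 1897 = -10402 + 1897 = -8505)
s = -1325280848/93649425 (s = -21684/7477 - 20132/12525/7 = -21684*1/7477 - 20132*7/12525 = -21684/7477 - 140924/12525 = -1325280848/93649425 ≈ -14.152)
t = -794601182227/280948275 (t = 2 + (-8505 - 1*(-1325280848/93649425))/3 = 2 + (-8505 + 1325280848/93649425)/3 = 2 + (⅓)*(-795163078777/93649425) = 2 - 795163078777/280948275 = -794601182227/280948275 ≈ -2828.3)
-t = -1*(-794601182227/280948275) = 794601182227/280948275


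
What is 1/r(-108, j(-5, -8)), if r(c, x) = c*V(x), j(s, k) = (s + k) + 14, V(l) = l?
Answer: -1/108 ≈ -0.0092593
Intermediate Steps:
j(s, k) = 14 + k + s (j(s, k) = (k + s) + 14 = 14 + k + s)
r(c, x) = c*x
1/r(-108, j(-5, -8)) = 1/(-108*(14 - 8 - 5)) = 1/(-108*1) = 1/(-108) = -1/108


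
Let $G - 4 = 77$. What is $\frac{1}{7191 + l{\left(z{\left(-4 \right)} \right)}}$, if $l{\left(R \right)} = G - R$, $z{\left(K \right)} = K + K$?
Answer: $\frac{1}{7280} \approx 0.00013736$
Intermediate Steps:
$G = 81$ ($G = 4 + 77 = 81$)
$z{\left(K \right)} = 2 K$
$l{\left(R \right)} = 81 - R$
$\frac{1}{7191 + l{\left(z{\left(-4 \right)} \right)}} = \frac{1}{7191 + \left(81 - 2 \left(-4\right)\right)} = \frac{1}{7191 + \left(81 - -8\right)} = \frac{1}{7191 + \left(81 + 8\right)} = \frac{1}{7191 + 89} = \frac{1}{7280}$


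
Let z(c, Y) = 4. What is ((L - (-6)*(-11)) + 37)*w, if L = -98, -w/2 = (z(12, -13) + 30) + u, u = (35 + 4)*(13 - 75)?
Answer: -605536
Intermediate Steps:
u = -2418 (u = 39*(-62) = -2418)
w = 4768 (w = -2*((4 + 30) - 2418) = -2*(34 - 2418) = -2*(-2384) = 4768)
((L - (-6)*(-11)) + 37)*w = ((-98 - (-6)*(-11)) + 37)*4768 = ((-98 - 1*66) + 37)*4768 = ((-98 - 66) + 37)*4768 = (-164 + 37)*4768 = -127*4768 = -605536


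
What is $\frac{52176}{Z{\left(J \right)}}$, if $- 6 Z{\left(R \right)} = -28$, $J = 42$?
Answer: $\frac{78264}{7} \approx 11181.0$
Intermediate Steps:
$Z{\left(R \right)} = \frac{14}{3}$ ($Z{\left(R \right)} = \left(- \frac{1}{6}\right) \left(-28\right) = \frac{14}{3}$)
$\frac{52176}{Z{\left(J \right)}} = \frac{52176}{\frac{14}{3}} = 52176 \cdot \frac{3}{14} = \frac{78264}{7}$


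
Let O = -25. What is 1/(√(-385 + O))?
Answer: -I*√410/410 ≈ -0.049387*I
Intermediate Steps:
1/(√(-385 + O)) = 1/(√(-385 - 25)) = 1/(√(-410)) = 1/(I*√410) = -I*√410/410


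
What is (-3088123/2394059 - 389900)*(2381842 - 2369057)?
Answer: -11934115960071055/2394059 ≈ -4.9849e+9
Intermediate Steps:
(-3088123/2394059 - 389900)*(2381842 - 2369057) = (-3088123*1/2394059 - 389900)*12785 = (-3088123/2394059 - 389900)*12785 = -933446692223/2394059*12785 = -11934115960071055/2394059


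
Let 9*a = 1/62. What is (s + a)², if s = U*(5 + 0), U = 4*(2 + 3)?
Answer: 3113751601/311364 ≈ 10000.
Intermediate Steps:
U = 20 (U = 4*5 = 20)
a = 1/558 (a = (⅑)/62 = (⅑)*(1/62) = 1/558 ≈ 0.0017921)
s = 100 (s = 20*(5 + 0) = 20*5 = 100)
(s + a)² = (100 + 1/558)² = (55801/558)² = 3113751601/311364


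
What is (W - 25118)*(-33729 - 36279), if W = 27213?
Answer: -146666760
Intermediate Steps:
(W - 25118)*(-33729 - 36279) = (27213 - 25118)*(-33729 - 36279) = 2095*(-70008) = -146666760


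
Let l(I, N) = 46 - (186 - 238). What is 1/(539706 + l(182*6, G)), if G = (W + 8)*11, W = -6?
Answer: 1/539804 ≈ 1.8525e-6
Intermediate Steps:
G = 22 (G = (-6 + 8)*11 = 2*11 = 22)
l(I, N) = 98 (l(I, N) = 46 - 1*(-52) = 46 + 52 = 98)
1/(539706 + l(182*6, G)) = 1/(539706 + 98) = 1/539804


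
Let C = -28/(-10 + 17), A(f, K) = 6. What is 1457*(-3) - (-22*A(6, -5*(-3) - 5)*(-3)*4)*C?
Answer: 1965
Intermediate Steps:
C = -4 (C = -28/7 = -28*⅐ = -4)
1457*(-3) - (-22*A(6, -5*(-3) - 5)*(-3)*4)*C = 1457*(-3) - (-22*6*(-3)*4)*(-4) = -4371 - (-(-396)*4)*(-4) = -4371 - (-22*(-72))*(-4) = -4371 - 1584*(-4) = -4371 - 1*(-6336) = -4371 + 6336 = 1965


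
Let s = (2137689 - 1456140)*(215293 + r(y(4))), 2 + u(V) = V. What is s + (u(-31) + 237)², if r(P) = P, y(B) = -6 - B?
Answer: 146725954983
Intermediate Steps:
u(V) = -2 + V
s = 146725913367 (s = (2137689 - 1456140)*(215293 + (-6 - 1*4)) = 681549*(215293 + (-6 - 4)) = 681549*(215293 - 10) = 681549*215283 = 146725913367)
s + (u(-31) + 237)² = 146725913367 + ((-2 - 31) + 237)² = 146725913367 + (-33 + 237)² = 146725913367 + 204² = 146725913367 + 41616 = 146725954983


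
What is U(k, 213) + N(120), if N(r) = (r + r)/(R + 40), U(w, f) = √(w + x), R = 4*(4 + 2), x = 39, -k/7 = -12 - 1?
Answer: 15/4 + √130 ≈ 15.152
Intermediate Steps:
k = 91 (k = -7*(-12 - 1) = -7*(-13) = 91)
R = 24 (R = 4*6 = 24)
U(w, f) = √(39 + w) (U(w, f) = √(w + 39) = √(39 + w))
N(r) = r/32 (N(r) = (r + r)/(24 + 40) = (2*r)/64 = (2*r)*(1/64) = r/32)
U(k, 213) + N(120) = √(39 + 91) + (1/32)*120 = √130 + 15/4 = 15/4 + √130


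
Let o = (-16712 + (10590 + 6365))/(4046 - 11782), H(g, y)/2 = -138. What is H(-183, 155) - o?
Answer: -2134893/7736 ≈ -275.97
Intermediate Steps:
H(g, y) = -276 (H(g, y) = 2*(-138) = -276)
o = -243/7736 (o = (-16712 + 16955)/(-7736) = 243*(-1/7736) = -243/7736 ≈ -0.031412)
H(-183, 155) - o = -276 - 1*(-243/7736) = -276 + 243/7736 = -2134893/7736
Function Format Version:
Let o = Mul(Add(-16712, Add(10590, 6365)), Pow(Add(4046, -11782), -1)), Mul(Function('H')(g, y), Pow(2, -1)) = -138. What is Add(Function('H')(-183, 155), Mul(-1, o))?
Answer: Rational(-2134893, 7736) ≈ -275.97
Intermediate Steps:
Function('H')(g, y) = -276 (Function('H')(g, y) = Mul(2, -138) = -276)
o = Rational(-243, 7736) (o = Mul(Add(-16712, 16955), Pow(-7736, -1)) = Mul(243, Rational(-1, 7736)) = Rational(-243, 7736) ≈ -0.031412)
Add(Function('H')(-183, 155), Mul(-1, o)) = Add(-276, Mul(-1, Rational(-243, 7736))) = Add(-276, Rational(243, 7736)) = Rational(-2134893, 7736)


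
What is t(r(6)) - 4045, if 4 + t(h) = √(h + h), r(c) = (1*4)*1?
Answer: -4049 + 2*√2 ≈ -4046.2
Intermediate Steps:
r(c) = 4 (r(c) = 4*1 = 4)
t(h) = -4 + √2*√h (t(h) = -4 + √(h + h) = -4 + √(2*h) = -4 + √2*√h)
t(r(6)) - 4045 = (-4 + √2*√4) - 4045 = (-4 + √2*2) - 4045 = (-4 + 2*√2) - 4045 = -4049 + 2*√2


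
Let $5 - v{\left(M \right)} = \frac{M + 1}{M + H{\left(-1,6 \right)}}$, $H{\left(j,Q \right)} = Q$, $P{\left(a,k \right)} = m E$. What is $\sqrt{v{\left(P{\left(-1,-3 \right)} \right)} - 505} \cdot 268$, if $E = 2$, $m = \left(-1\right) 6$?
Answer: $\frac{134 i \sqrt{18066}}{3} \approx 6003.6 i$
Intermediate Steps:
$m = -6$
$P{\left(a,k \right)} = -12$ ($P{\left(a,k \right)} = \left(-6\right) 2 = -12$)
$v{\left(M \right)} = 5 - \frac{1 + M}{6 + M}$ ($v{\left(M \right)} = 5 - \frac{M + 1}{M + 6} = 5 - \frac{1 + M}{6 + M}$)
$\sqrt{v{\left(P{\left(-1,-3 \right)} \right)} - 505} \cdot 268 = \sqrt{\frac{29 + 4 \left(-12\right)}{6 - 12} - 505} \cdot 268 = \sqrt{\frac{29 - 48}{-6} - 505} \cdot 268 = \sqrt{\left(- \frac{1}{6}\right) \left(-19\right) - 505} \cdot 268 = \sqrt{\frac{19}{6} - 505} \cdot 268 = \sqrt{- \frac{3011}{6}} \cdot 268 = \frac{i \sqrt{18066}}{6} \cdot 268 = \frac{134 i \sqrt{18066}}{3}$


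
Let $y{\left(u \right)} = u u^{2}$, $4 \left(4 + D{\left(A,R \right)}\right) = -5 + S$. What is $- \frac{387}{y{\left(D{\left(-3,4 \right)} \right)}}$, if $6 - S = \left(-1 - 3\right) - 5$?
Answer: $\frac{344}{3} \approx 114.67$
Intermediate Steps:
$S = 15$ ($S = 6 - \left(\left(-1 - 3\right) - 5\right) = 6 - \left(-4 - 5\right) = 6 - -9 = 6 + 9 = 15$)
$D{\left(A,R \right)} = - \frac{3}{2}$ ($D{\left(A,R \right)} = -4 + \frac{-5 + 15}{4} = -4 + \frac{1}{4} \cdot 10 = -4 + \frac{5}{2} = - \frac{3}{2}$)
$y{\left(u \right)} = u^{3}$
$- \frac{387}{y{\left(D{\left(-3,4 \right)} \right)}} = - \frac{387}{\left(- \frac{3}{2}\right)^{3}} = - \frac{387}{- \frac{27}{8}} = \left(-387\right) \left(- \frac{8}{27}\right) = \frac{344}{3}$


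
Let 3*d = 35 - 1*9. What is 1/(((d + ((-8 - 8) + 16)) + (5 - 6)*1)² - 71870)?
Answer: -9/646301 ≈ -1.3925e-5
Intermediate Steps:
d = 26/3 (d = (35 - 1*9)/3 = (35 - 9)/3 = (⅓)*26 = 26/3 ≈ 8.6667)
1/(((d + ((-8 - 8) + 16)) + (5 - 6)*1)² - 71870) = 1/(((26/3 + ((-8 - 8) + 16)) + (5 - 6)*1)² - 71870) = 1/(((26/3 + (-16 + 16)) - 1*1)² - 71870) = 1/(((26/3 + 0) - 1)² - 71870) = 1/((26/3 - 1)² - 71870) = 1/((23/3)² - 71870) = 1/(529/9 - 71870) = 1/(-646301/9) = -9/646301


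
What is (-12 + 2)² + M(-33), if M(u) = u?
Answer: 67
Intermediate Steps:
(-12 + 2)² + M(-33) = (-12 + 2)² - 33 = (-10)² - 33 = 100 - 33 = 67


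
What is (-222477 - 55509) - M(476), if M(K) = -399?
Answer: -277587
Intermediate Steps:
(-222477 - 55509) - M(476) = (-222477 - 55509) - 1*(-399) = -277986 + 399 = -277587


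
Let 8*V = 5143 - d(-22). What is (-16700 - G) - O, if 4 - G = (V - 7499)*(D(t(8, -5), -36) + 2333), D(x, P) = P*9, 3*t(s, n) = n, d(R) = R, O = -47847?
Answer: -109898299/8 ≈ -1.3737e+7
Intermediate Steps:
t(s, n) = n/3
D(x, P) = 9*P
V = 5165/8 (V = (5143 - 1*(-22))/8 = (5143 + 22)/8 = (⅛)*5165 = 5165/8 ≈ 645.63)
G = 110147475/8 (G = 4 - (5165/8 - 7499)*(9*(-36) + 2333) = 4 - (-54827)*(-324 + 2333)/8 = 4 - (-54827)*2009/8 = 4 - 1*(-110147443/8) = 4 + 110147443/8 = 110147475/8 ≈ 1.3768e+7)
(-16700 - G) - O = (-16700 - 1*110147475/8) - 1*(-47847) = (-16700 - 110147475/8) + 47847 = -110281075/8 + 47847 = -109898299/8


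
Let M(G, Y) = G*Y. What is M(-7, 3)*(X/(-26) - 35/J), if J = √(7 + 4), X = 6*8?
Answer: 504/13 + 735*√11/11 ≈ 260.38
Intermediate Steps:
X = 48
J = √11 ≈ 3.3166
M(-7, 3)*(X/(-26) - 35/J) = (-7*3)*(48/(-26) - 35*√11/11) = -21*(48*(-1/26) - 35*√11/11) = -21*(-24/13 - 35*√11/11) = 504/13 + 735*√11/11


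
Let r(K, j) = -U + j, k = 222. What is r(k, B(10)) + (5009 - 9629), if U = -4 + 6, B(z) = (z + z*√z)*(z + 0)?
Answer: -4522 + 100*√10 ≈ -4205.8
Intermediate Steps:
B(z) = z*(z + z^(3/2)) (B(z) = (z + z^(3/2))*z = z*(z + z^(3/2)))
U = 2
r(K, j) = -2 + j (r(K, j) = -1*2 + j = -2 + j)
r(k, B(10)) + (5009 - 9629) = (-2 + (10² + 10^(5/2))) + (5009 - 9629) = (-2 + (100 + 100*√10)) - 4620 = (98 + 100*√10) - 4620 = -4522 + 100*√10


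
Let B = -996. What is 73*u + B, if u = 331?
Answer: 23167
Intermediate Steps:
73*u + B = 73*331 - 996 = 24163 - 996 = 23167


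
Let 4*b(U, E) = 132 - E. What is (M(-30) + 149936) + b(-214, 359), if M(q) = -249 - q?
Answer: 598641/4 ≈ 1.4966e+5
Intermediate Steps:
b(U, E) = 33 - E/4 (b(U, E) = (132 - E)/4 = 33 - E/4)
(M(-30) + 149936) + b(-214, 359) = ((-249 - 1*(-30)) + 149936) + (33 - ¼*359) = ((-249 + 30) + 149936) + (33 - 359/4) = (-219 + 149936) - 227/4 = 149717 - 227/4 = 598641/4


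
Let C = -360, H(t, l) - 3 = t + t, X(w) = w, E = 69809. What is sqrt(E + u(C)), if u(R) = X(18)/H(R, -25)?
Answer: sqrt(3987558455)/239 ≈ 264.21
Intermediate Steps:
H(t, l) = 3 + 2*t (H(t, l) = 3 + (t + t) = 3 + 2*t)
u(R) = 18/(3 + 2*R)
sqrt(E + u(C)) = sqrt(69809 + 18/(3 + 2*(-360))) = sqrt(69809 + 18/(3 - 720)) = sqrt(69809 + 18/(-717)) = sqrt(69809 + 18*(-1/717)) = sqrt(69809 - 6/239) = sqrt(16684345/239) = sqrt(3987558455)/239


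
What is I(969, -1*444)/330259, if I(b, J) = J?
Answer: -444/330259 ≈ -0.0013444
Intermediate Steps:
I(969, -1*444)/330259 = -1*444/330259 = -444*1/330259 = -444/330259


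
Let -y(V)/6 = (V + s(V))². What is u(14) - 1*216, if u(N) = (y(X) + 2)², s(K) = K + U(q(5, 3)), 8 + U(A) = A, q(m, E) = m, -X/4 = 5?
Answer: 123032248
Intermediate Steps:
X = -20 (X = -4*5 = -20)
U(A) = -8 + A
s(K) = -3 + K (s(K) = K + (-8 + 5) = K - 3 = -3 + K)
y(V) = -6*(-3 + 2*V)² (y(V) = -6*(V + (-3 + V))² = -6*(-3 + 2*V)²)
u(N) = 123032464 (u(N) = (-6*(-3 + 2*(-20))² + 2)² = (-6*(-3 - 40)² + 2)² = (-6*(-43)² + 2)² = (-6*1849 + 2)² = (-11094 + 2)² = (-11092)² = 123032464)
u(14) - 1*216 = 123032464 - 1*216 = 123032464 - 216 = 123032248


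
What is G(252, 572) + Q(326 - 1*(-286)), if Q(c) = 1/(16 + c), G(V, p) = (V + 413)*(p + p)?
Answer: 477757281/628 ≈ 7.6076e+5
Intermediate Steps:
G(V, p) = 2*p*(413 + V) (G(V, p) = (413 + V)*(2*p) = 2*p*(413 + V))
G(252, 572) + Q(326 - 1*(-286)) = 2*572*(413 + 252) + 1/(16 + (326 - 1*(-286))) = 2*572*665 + 1/(16 + (326 + 286)) = 760760 + 1/(16 + 612) = 760760 + 1/628 = 477757281/628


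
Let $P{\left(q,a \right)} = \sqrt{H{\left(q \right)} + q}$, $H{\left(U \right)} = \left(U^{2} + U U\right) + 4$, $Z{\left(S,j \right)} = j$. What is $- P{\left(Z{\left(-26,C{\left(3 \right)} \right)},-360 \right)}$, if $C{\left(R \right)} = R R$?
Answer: $- 5 \sqrt{7} \approx -13.229$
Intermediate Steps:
$C{\left(R \right)} = R^{2}$
$H{\left(U \right)} = 4 + 2 U^{2}$ ($H{\left(U \right)} = \left(U^{2} + U^{2}\right) + 4 = 2 U^{2} + 4 = 4 + 2 U^{2}$)
$P{\left(q,a \right)} = \sqrt{4 + q + 2 q^{2}}$ ($P{\left(q,a \right)} = \sqrt{\left(4 + 2 q^{2}\right) + q} = \sqrt{4 + q + 2 q^{2}}$)
$- P{\left(Z{\left(-26,C{\left(3 \right)} \right)},-360 \right)} = - \sqrt{4 + 3^{2} + 2 \left(3^{2}\right)^{2}} = - \sqrt{4 + 9 + 2 \cdot 9^{2}} = - \sqrt{4 + 9 + 2 \cdot 81} = - \sqrt{4 + 9 + 162} = - \sqrt{175} = - 5 \sqrt{7}$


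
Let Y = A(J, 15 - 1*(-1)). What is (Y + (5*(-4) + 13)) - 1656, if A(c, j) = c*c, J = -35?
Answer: -438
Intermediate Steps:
A(c, j) = c²
Y = 1225 (Y = (-35)² = 1225)
(Y + (5*(-4) + 13)) - 1656 = (1225 + (5*(-4) + 13)) - 1656 = (1225 + (-20 + 13)) - 1656 = (1225 - 7) - 1656 = 1218 - 1656 = -438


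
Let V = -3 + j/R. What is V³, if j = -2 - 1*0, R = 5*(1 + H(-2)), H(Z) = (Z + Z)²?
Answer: -16974593/614125 ≈ -27.640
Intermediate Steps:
H(Z) = 4*Z² (H(Z) = (2*Z)² = 4*Z²)
R = 85 (R = 5*(1 + 4*(-2)²) = 5*(1 + 4*4) = 5*(1 + 16) = 5*17 = 85)
j = -2 (j = -2 + 0 = -2)
V = -257/85 (V = -3 - 2/85 = -257/85 ≈ -3.0235)
V³ = (-257/85)³ = -16974593/614125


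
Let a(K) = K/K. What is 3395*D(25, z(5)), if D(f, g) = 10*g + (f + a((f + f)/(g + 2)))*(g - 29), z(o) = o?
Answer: -1948730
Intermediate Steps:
a(K) = 1
D(f, g) = 10*g + (1 + f)*(-29 + g) (D(f, g) = 10*g + (f + 1)*(g - 29) = 10*g + (1 + f)*(-29 + g))
3395*D(25, z(5)) = 3395*(-29 - 29*25 + 11*5 + 25*5) = 3395*(-29 - 725 + 55 + 125) = 3395*(-574) = -1948730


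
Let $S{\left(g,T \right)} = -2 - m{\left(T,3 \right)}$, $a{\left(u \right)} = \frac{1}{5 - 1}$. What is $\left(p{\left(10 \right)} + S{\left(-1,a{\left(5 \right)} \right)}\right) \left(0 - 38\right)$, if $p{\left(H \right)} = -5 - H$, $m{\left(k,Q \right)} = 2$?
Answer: $722$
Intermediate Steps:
$a{\left(u \right)} = \frac{1}{4}$
$S{\left(g,T \right)} = -4$ ($S{\left(g,T \right)} = -2 - 2 = -4$)
$\left(p{\left(10 \right)} + S{\left(-1,a{\left(5 \right)} \right)}\right) \left(0 - 38\right) = \left(\left(-5 - 10\right) - 4\right) \left(0 - 38\right) = \left(-15 - 4\right) \left(-38\right) = \left(-19\right) \left(-38\right) = 722$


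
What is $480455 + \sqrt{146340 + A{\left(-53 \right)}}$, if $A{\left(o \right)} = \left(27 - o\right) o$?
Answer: $480455 + 70 \sqrt{29} \approx 4.8083 \cdot 10^{5}$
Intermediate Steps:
$A{\left(o \right)} = o \left(27 - o\right)$
$480455 + \sqrt{146340 + A{\left(-53 \right)}} = 480455 + \sqrt{146340 - 53 \left(27 - -53\right)} = 480455 + \sqrt{146340 - 53 \left(27 + 53\right)} = 480455 + \sqrt{146340 - 4240} = 480455 + \sqrt{142100} = 480455 + 70 \sqrt{29}$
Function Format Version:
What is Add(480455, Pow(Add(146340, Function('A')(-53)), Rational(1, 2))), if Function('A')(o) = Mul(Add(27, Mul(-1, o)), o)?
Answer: Add(480455, Mul(70, Pow(29, Rational(1, 2)))) ≈ 4.8083e+5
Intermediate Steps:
Function('A')(o) = Mul(o, Add(27, Mul(-1, o)))
Add(480455, Pow(Add(146340, Function('A')(-53)), Rational(1, 2))) = Add(480455, Pow(Add(146340, Mul(-53, Add(27, Mul(-1, -53)))), Rational(1, 2))) = Add(480455, Pow(Add(146340, Mul(-53, Add(27, 53))), Rational(1, 2))) = Add(480455, Pow(Add(146340, Mul(-53, 80)), Rational(1, 2))) = Add(480455, Pow(Add(146340, -4240), Rational(1, 2))) = Add(480455, Pow(142100, Rational(1, 2))) = Add(480455, Mul(70, Pow(29, Rational(1, 2))))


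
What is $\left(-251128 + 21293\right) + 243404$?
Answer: $13569$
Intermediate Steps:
$\left(-251128 + 21293\right) + 243404 = -229835 + 243404 = 13569$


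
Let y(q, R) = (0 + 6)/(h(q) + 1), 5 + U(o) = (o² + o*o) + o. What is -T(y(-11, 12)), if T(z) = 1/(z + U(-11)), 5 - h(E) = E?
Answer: -17/3848 ≈ -0.0044179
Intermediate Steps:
h(E) = 5 - E
U(o) = -5 + o + 2*o² (U(o) = -5 + ((o² + o*o) + o) = -5 + ((o² + o²) + o) = -5 + (2*o² + o) = -5 + (o + 2*o²) = -5 + o + 2*o²)
y(q, R) = 6/(6 - q) (y(q, R) = (0 + 6)/((5 - q) + 1) = 6/(6 - q))
T(z) = 1/(226 + z) (T(z) = 1/(z + (-5 - 11 + 2*(-11)²)) = 1/(z + (-5 - 11 + 2*121)) = 1/(z + (-5 - 11 + 242)) = 1/(z + 226) = 1/(226 + z))
-T(y(-11, 12)) = -1/(226 - 6/(-6 - 11)) = -1/(226 - 6/(-17)) = -1/(226 - 6*(-1/17)) = -1/(226 + 6/17) = -1/3848/17 = -1*17/3848 = -17/3848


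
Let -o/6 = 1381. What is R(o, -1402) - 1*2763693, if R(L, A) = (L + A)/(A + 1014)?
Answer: -268075799/97 ≈ -2.7637e+6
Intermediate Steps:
o = -8286 (o = -6*1381 = -8286)
R(L, A) = (A + L)/(1014 + A)
R(o, -1402) - 1*2763693 = (-1402 - 8286)/(1014 - 1402) - 1*2763693 = -9688/(-388) - 2763693 = -1/388*(-9688) - 2763693 = 2422/97 - 2763693 = -268075799/97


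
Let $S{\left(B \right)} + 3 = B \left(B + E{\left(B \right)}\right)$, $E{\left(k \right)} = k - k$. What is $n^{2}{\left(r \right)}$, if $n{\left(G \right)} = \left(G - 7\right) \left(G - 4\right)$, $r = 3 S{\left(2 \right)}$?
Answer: $16$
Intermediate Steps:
$E{\left(k \right)} = 0$
$S{\left(B \right)} = -3 + B^{2}$ ($S{\left(B \right)} = -3 + B \left(B + 0\right) = -3 + B B = -3 + B^{2}$)
$r = 3$ ($r = 3 \left(-3 + 2^{2}\right) = 3 \left(-3 + 4\right) = 3 \cdot 1 = 3$)
$n{\left(G \right)} = \left(-7 + G\right) \left(-4 + G\right)$
$n^{2}{\left(r \right)} = \left(28 + 3^{2} - 33\right)^{2} = \left(28 + 9 - 33\right)^{2} = 4^{2} = 16$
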